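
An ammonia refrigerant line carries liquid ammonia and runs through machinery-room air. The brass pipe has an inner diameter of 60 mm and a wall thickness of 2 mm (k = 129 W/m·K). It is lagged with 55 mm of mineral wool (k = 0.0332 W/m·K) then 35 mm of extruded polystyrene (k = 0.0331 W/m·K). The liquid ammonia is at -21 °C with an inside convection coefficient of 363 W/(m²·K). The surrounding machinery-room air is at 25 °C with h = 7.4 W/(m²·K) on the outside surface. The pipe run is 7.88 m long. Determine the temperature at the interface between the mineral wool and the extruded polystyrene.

Cylindrical conduction, so R = ln(r₂/r₁)/(2πkL) per layer, in series:
R_inner film = 1/(h_i·2πr₁L) = 1/(363×2π×0.03×7.88) = 0.001855 K/W
R_brass pipe wall = ln(32/30)/(2π×129×7.88) = 1.01×10^-5 K/W
R_mineral wool = ln(87/32)/(2π×0.0332×7.88) = 0.6085 K/W
R_extruded polystyrene = ln(122/87)/(2π×0.0331×7.88) = 0.2063 K/W
R_outer film = 1/(h_o·2πr_oL) = 1/(7.4×2π×0.122×7.88) = 0.02237 K/W
R_total = 0.839 K/W
Q = ΔT/R_total = 46/0.839
Q = 54.8 W
T_interface = T_inner + Q·ΣR(inner→interface) = -21 + 54.8×0.6103

T ≈ 12.5 °C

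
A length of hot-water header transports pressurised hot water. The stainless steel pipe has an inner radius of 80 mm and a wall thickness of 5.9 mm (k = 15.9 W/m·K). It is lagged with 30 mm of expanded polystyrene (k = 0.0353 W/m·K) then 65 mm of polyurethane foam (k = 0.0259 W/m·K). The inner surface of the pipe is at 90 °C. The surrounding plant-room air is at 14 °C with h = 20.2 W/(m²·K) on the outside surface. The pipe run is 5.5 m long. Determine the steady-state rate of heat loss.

Q ≈ 101 W

Cylindrical conduction, so R = ln(r₂/r₁)/(2πkL) per layer, in series:
R_stainless steel pipe wall = ln(85.9/80)/(2π×15.9×5.5) = 1.295×10^-4 K/W
R_expanded polystyrene = ln(115.9/85.9)/(2π×0.0353×5.5) = 0.2456 K/W
R_polyurethane foam = ln(180.9/115.9)/(2π×0.0259×5.5) = 0.4974 K/W
R_outer film = 1/(h_o·2πr_oL) = 1/(20.2×2π×0.1809×5.5) = 0.007919 K/W
R_total = 0.751 K/W
Q = ΔT/R_total = 76/0.751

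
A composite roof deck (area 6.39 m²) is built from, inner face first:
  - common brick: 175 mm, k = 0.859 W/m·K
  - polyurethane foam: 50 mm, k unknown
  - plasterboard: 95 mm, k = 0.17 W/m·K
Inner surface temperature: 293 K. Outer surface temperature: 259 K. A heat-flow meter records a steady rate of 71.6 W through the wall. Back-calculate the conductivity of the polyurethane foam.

k ≈ 0.022 W/(m·K)

Series thermal resistances:
R_common brick = L/(kA) = 0.175/(0.859×6.39) = 0.03188 K/W
R_plasterboard = L/(kA) = 0.095/(0.17×6.39) = 0.08745 K/W
Sum of known resistances R_other = 0.1193 K/W
Total R = ΔT/Q = 34/71.6 = 0.4749 K/W
R_polyurethane foam = R_total − R_other = 0.3555 K/W
k = L/(R·A) = 0.05/(0.3555×6.39)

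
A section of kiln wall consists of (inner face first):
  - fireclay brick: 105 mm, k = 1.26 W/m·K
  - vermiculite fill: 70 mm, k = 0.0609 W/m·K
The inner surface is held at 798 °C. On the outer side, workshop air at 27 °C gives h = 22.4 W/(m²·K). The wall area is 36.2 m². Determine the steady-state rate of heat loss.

Treating each layer as a thermal resistance in series:
R_fireclay brick = L/(kA) = 0.105/(1.26×36.2) = 0.002302 K/W
R_vermiculite fill = L/(kA) = 0.07/(0.0609×36.2) = 0.03175 K/W
R_outer film = 1/(h_o·A) = 1/(22.4×36.2) = 0.001233 K/W
R_total = 0.03529 K/W
Q = ΔT / R_total = 771 / 0.03529

Q ≈ 21800 W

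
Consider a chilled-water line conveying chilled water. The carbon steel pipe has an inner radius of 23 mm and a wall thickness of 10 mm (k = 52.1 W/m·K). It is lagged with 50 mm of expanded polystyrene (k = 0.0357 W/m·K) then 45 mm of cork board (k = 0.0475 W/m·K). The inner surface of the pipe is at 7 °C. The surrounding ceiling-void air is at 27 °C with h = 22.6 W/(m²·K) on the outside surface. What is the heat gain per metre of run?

Treating each annulus and film as a series resistance:
R_carbon steel pipe wall = ln(33/23)/(2π×52.1×1) = 0.001103 K/W
R_expanded polystyrene = ln(83/33)/(2π×0.0357×1) = 4.112 K/W
R_cork board = ln(128/83)/(2π×0.0475×1) = 1.451 K/W
R_outer film = 1/(h_o·2πr_oL) = 1/(22.6×2π×0.128×1) = 0.05502 K/W
R_total = 5.619 K/W
Q = ΔT/R_total = 20/5.619

q′ ≈ 3.56 W/m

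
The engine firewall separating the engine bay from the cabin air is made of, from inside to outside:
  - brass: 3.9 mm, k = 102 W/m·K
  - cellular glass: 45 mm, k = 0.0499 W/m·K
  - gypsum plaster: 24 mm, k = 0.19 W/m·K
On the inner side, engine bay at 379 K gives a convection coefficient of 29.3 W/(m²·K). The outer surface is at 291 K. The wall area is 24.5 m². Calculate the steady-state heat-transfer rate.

Q ≈ 2030 W

Thermal resistances in series:
R_inner film = 1/(h_i·A) = 1/(29.3×24.5) = 0.001393 K/W
R_brass = L/(kA) = 0.0039/(102×24.5) = 1.561×10^-6 K/W
R_cellular glass = L/(kA) = 0.045/(0.0499×24.5) = 0.03681 K/W
R_gypsum plaster = L/(kA) = 0.024/(0.19×24.5) = 0.005156 K/W
R_total = 0.04336 K/W
Q = ΔT / R_total = 88 / 0.04336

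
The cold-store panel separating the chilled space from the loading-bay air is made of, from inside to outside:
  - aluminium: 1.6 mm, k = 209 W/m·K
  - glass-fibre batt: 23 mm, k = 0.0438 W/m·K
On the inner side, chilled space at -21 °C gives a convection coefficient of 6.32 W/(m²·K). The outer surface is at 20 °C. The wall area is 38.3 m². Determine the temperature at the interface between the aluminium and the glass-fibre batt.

T ≈ -11.5 °C

Using the resistance-network approach (series):
R_inner film = 1/(h_i·A) = 1/(6.32×38.3) = 0.004131 K/W
R_aluminium = L/(kA) = 0.0016/(209×38.3) = 1.999×10^-7 K/W
R_glass-fibre batt = L/(kA) = 0.023/(0.0438×38.3) = 0.01371 K/W
R_total = 0.01784 K/W;  Q = ΔT/R_total = 41/0.01784 = 2298 W
T_interface = T_inner + Q·ΣR(inner→interface) = -21 + 2300×0.004131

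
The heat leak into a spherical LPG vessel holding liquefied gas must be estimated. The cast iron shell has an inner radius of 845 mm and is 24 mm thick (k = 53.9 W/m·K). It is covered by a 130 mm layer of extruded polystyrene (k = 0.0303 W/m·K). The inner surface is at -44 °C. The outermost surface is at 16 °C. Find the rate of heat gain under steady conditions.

Q ≈ 153 W

Radial (spherical) resistances in series:
R_cast iron shell = (1/0.845 − 1/0.869)/(4π×53.9) = 4.825×10^-5 K/W
R_extruded polystyrene = (1/0.869 − 1/0.999)/(4π×0.0303) = 0.3933 K/W
R_total = 0.3933 K/W
Q = ΔT/R_total = 60/0.3933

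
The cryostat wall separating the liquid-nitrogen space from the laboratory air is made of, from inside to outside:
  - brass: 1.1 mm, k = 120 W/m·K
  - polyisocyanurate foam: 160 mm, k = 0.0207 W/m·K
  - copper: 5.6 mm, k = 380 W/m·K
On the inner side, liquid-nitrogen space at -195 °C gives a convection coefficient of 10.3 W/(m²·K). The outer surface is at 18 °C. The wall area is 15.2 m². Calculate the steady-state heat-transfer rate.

Thermal resistances in series:
R_inner film = 1/(h_i·A) = 1/(10.3×15.2) = 0.006387 K/W
R_brass = L/(kA) = 0.0011/(120×15.2) = 6.031×10^-7 K/W
R_polyisocyanurate foam = L/(kA) = 0.16/(0.0207×15.2) = 0.5085 K/W
R_copper = L/(kA) = 0.0056/(380×15.2) = 9.695×10^-7 K/W
R_total = 0.5149 K/W
Q = ΔT / R_total = 213 / 0.5149

Q ≈ 414 W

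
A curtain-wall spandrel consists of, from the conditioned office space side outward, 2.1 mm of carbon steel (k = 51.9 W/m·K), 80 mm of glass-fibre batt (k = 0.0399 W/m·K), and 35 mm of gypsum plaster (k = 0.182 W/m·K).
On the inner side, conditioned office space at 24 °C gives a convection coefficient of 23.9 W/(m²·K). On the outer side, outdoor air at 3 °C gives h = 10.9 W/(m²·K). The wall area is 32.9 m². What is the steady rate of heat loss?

Q ≈ 296 W

Thermal resistances in series:
R_inner film = 1/(h_i·A) = 1/(23.9×32.9) = 0.001272 K/W
R_carbon steel = L/(kA) = 0.0021/(51.9×32.9) = 1.23×10^-6 K/W
R_glass-fibre batt = L/(kA) = 0.08/(0.0399×32.9) = 0.06094 K/W
R_gypsum plaster = L/(kA) = 0.035/(0.182×32.9) = 0.005845 K/W
R_outer film = 1/(h_o·A) = 1/(10.9×32.9) = 0.002789 K/W
R_total = 0.07085 K/W
Q = ΔT / R_total = 21 / 0.07085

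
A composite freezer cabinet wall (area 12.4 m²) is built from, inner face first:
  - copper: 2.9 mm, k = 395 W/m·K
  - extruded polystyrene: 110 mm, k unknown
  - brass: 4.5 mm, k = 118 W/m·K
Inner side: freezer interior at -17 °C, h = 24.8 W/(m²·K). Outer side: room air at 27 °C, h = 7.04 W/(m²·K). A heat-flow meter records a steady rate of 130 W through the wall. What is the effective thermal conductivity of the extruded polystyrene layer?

Treating each layer as a thermal resistance in series:
R_inner film = 1/(h_i·A) = 1/(24.8×12.4) = 0.003252 K/W
R_copper = L/(kA) = 0.0029/(395×12.4) = 5.921×10^-7 K/W
R_brass = L/(kA) = 0.0045/(118×12.4) = 3.075×10^-6 K/W
R_outer film = 1/(h_o·A) = 1/(7.04×12.4) = 0.01146 K/W
Sum of known resistances R_other = 0.01471 K/W
Total R = ΔT/Q = 44/130 = 0.3385 K/W
R_extruded polystyrene = R_total − R_other = 0.3238 K/W
k = L/(R·A) = 0.11/(0.3238×12.4)

k ≈ 0.0274 W/(m·K)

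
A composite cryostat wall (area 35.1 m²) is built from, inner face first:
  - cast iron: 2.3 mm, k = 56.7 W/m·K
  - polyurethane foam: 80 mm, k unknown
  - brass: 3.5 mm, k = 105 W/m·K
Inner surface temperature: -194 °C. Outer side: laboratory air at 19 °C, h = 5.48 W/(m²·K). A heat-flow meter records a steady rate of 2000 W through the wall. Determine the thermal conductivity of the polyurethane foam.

k ≈ 0.0225 W/(m·K)

Treating each layer as a thermal resistance in series:
R_cast iron = L/(kA) = 0.0023/(56.7×35.1) = 1.156×10^-6 K/W
R_brass = L/(kA) = 0.0035/(105×35.1) = 9.497×10^-7 K/W
R_outer film = 1/(h_o·A) = 1/(5.48×35.1) = 0.005199 K/W
Sum of known resistances R_other = 0.005201 K/W
Total R = ΔT/Q = 213/2000 = 0.1065 K/W
R_polyurethane foam = R_total − R_other = 0.1013 K/W
k = L/(R·A) = 0.08/(0.1013×35.1)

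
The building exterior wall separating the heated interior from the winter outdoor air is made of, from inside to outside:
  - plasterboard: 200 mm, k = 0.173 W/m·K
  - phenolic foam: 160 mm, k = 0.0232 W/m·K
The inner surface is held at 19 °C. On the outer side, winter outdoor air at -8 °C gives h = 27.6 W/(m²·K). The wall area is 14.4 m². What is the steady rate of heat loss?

Thermal resistances in series:
R_plasterboard = L/(kA) = 0.2/(0.173×14.4) = 0.08028 K/W
R_phenolic foam = L/(kA) = 0.16/(0.0232×14.4) = 0.4789 K/W
R_outer film = 1/(h_o·A) = 1/(27.6×14.4) = 0.002516 K/W
R_total = 0.5617 K/W
Q = ΔT / R_total = 27 / 0.5617

Q ≈ 48.1 W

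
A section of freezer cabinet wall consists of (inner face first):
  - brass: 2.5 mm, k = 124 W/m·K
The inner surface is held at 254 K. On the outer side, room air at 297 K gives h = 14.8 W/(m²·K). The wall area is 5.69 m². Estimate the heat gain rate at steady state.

Q ≈ 3620 W

Model the wall as resistances in series:
R_brass = L/(kA) = 0.0025/(124×5.69) = 3.543×10^-6 K/W
R_outer film = 1/(h_o·A) = 1/(14.8×5.69) = 0.01187 K/W
R_total = 0.01188 K/W
Q = ΔT / R_total = 43 / 0.01188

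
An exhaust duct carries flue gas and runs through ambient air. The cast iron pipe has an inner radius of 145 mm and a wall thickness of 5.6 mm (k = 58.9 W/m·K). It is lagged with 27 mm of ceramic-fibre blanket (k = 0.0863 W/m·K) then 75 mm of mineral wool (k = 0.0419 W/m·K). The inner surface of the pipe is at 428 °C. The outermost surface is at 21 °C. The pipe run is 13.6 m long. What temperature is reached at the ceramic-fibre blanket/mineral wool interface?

Treating each annulus and film as a series resistance:
R_cast iron pipe wall = ln(150.6/145)/(2π×58.9×13.6) = 7.529×10^-6 K/W
R_ceramic-fibre blanket = ln(177.6/150.6)/(2π×0.0863×13.6) = 0.02236 K/W
R_mineral wool = ln(252.6/177.6)/(2π×0.0419×13.6) = 0.09839 K/W
R_total = 0.1208 K/W
Q = ΔT/R_total = 407/0.1208
Q = 3370 W
T_interface = T_inner − Q·ΣR(inner→interface) = 428 − 3370×0.02237

T ≈ 353 °C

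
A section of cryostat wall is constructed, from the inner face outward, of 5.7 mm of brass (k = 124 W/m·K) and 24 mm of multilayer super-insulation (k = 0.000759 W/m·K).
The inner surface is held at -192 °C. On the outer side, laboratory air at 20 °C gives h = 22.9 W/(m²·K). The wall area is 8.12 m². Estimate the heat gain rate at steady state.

Q ≈ 54.4 W

Using the resistance-network approach (series):
R_brass = L/(kA) = 0.0057/(124×8.12) = 5.661×10^-6 K/W
R_multilayer super-insulation = L/(kA) = 0.024/(0.000759×8.12) = 3.894 K/W
R_outer film = 1/(h_o·A) = 1/(22.9×8.12) = 0.005378 K/W
R_total = 3.9 K/W
Q = ΔT / R_total = 212 / 3.9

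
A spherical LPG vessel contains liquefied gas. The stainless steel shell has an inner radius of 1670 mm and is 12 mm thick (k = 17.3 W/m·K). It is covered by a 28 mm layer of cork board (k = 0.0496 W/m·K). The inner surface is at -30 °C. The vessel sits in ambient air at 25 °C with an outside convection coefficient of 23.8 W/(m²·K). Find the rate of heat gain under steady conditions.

Q ≈ 3280 W

Spherical conduction: R = (1/r_in − 1/r_out)/(4πk) per layer; series-sum.
R_stainless steel shell = (1/1.67 − 1/1.682)/(4π×17.3) = 1.965×10^-5 K/W
R_cork board = (1/1.682 − 1/1.71)/(4π×0.0496) = 0.01562 K/W
R_outer film = 1/(h·4πr_o²) = 1/(23.8×4π×1.71²) = 0.001143 K/W
R_total = 0.01678 K/W
Q = ΔT/R_total = 55/0.01678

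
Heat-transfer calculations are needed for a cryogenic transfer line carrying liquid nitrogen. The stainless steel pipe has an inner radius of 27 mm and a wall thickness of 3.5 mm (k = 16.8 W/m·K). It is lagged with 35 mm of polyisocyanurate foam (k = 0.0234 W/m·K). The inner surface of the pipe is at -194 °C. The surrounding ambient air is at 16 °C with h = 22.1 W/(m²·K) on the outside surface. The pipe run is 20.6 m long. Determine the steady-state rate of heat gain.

Q ≈ 815 W

Cylindrical conduction, so R = ln(r₂/r₁)/(2πkL) per layer, in series:
R_stainless steel pipe wall = ln(30.5/27)/(2π×16.8×20.6) = 5.605×10^-5 K/W
R_polyisocyanurate foam = ln(65.5/30.5)/(2π×0.0234×20.6) = 0.2524 K/W
R_outer film = 1/(h_o·2πr_oL) = 1/(22.1×2π×0.0655×20.6) = 0.005337 K/W
R_total = 0.2577 K/W
Q = ΔT/R_total = 210/0.2577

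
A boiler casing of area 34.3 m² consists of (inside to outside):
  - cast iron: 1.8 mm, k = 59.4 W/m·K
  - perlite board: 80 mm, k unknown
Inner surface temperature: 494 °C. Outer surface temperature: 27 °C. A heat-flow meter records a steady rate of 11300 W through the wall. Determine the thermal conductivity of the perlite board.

Treating each layer as a thermal resistance in series:
R_cast iron = L/(kA) = 0.0018/(59.4×34.3) = 8.835×10^-7 K/W
Sum of known resistances R_other = 8.835×10^-7 K/W
Total R = ΔT/Q = 467/11300 = 0.04133 K/W
R_perlite board = R_total − R_other = 0.04133 K/W
k = L/(R·A) = 0.08/(0.04133×34.3)

k ≈ 0.0564 W/(m·K)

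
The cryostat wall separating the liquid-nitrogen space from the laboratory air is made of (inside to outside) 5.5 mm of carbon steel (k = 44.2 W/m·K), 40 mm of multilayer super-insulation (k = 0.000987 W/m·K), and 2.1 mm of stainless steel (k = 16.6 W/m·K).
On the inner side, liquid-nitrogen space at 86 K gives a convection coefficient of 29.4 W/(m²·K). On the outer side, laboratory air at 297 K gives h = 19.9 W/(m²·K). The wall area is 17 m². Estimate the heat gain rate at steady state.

Q ≈ 88.3 W

Treating each layer as a thermal resistance in series:
R_inner film = 1/(h_i·A) = 1/(29.4×17) = 0.002001 K/W
R_carbon steel = L/(kA) = 0.0055/(44.2×17) = 7.32×10^-6 K/W
R_multilayer super-insulation = L/(kA) = 0.04/(0.000987×17) = 2.384 K/W
R_stainless steel = L/(kA) = 0.0021/(16.6×17) = 7.442×10^-6 K/W
R_outer film = 1/(h_o·A) = 1/(19.9×17) = 0.002956 K/W
R_total = 2.389 K/W
Q = ΔT / R_total = 211 / 2.389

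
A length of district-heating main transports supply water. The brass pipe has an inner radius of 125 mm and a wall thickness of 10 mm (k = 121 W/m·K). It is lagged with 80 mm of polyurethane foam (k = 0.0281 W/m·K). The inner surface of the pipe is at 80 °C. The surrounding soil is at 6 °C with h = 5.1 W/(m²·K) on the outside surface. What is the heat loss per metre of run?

Treating each annulus and film as a series resistance:
R_brass pipe wall = ln(135/125)/(2π×121×1) = 1.012×10^-4 K/W
R_polyurethane foam = ln(215/135)/(2π×0.0281×1) = 2.636 K/W
R_outer film = 1/(h_o·2πr_oL) = 1/(5.1×2π×0.215×1) = 0.1451 K/W
R_total = 2.781 K/W
Q = ΔT/R_total = 74/2.781

q′ ≈ 26.6 W/m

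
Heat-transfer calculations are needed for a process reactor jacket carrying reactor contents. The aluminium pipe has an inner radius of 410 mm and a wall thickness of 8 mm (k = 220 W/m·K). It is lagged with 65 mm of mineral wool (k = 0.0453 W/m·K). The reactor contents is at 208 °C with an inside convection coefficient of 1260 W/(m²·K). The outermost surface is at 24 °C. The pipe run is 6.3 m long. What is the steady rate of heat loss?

Q ≈ 2280 W

Radial resistances (cylindrical: R_cond = ln(r_o/r_i)/(2πkL), R_conv = 1/(h·2πrL)):
R_inner film = 1/(h_i·2πr₁L) = 1/(1260×2π×0.41×6.3) = 4.89×10^-5 K/W
R_aluminium pipe wall = ln(418/410)/(2π×220×6.3) = 2.219×10^-6 K/W
R_mineral wool = ln(483/418)/(2π×0.0453×6.3) = 0.0806 K/W
R_total = 0.08065 K/W
Q = ΔT/R_total = 184/0.08065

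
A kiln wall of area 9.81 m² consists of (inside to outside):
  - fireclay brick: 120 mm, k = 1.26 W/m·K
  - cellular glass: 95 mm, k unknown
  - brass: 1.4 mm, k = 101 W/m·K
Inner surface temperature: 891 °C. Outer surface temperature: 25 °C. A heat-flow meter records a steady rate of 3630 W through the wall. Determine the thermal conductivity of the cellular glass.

Model the wall as resistances in series:
R_fireclay brick = L/(kA) = 0.12/(1.26×9.81) = 0.009708 K/W
R_brass = L/(kA) = 0.0014/(101×9.81) = 1.413×10^-6 K/W
Sum of known resistances R_other = 0.00971 K/W
Total R = ΔT/Q = 866/3630 = 0.2386 K/W
R_cellular glass = R_total − R_other = 0.2289 K/W
k = L/(R·A) = 0.095/(0.2289×9.81)

k ≈ 0.0423 W/(m·K)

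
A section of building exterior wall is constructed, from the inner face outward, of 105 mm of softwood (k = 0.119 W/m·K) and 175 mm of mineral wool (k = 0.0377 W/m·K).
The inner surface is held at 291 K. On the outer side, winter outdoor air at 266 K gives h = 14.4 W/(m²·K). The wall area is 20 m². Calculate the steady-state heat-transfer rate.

Thermal resistances in series:
R_softwood = L/(kA) = 0.105/(0.119×20) = 0.04412 K/W
R_mineral wool = L/(kA) = 0.175/(0.0377×20) = 0.2321 K/W
R_outer film = 1/(h_o·A) = 1/(14.4×20) = 0.003472 K/W
R_total = 0.2797 K/W
Q = ΔT / R_total = 25 / 0.2797

Q ≈ 89.4 W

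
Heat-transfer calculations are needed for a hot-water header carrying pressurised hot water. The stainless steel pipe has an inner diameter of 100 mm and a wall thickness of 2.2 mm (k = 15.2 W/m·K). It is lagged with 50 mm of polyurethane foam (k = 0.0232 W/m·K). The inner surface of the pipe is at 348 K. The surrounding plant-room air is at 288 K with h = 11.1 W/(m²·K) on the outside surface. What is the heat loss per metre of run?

Radial resistances (cylindrical: R_cond = ln(r_o/r_i)/(2πkL), R_conv = 1/(h·2πrL)):
R_stainless steel pipe wall = ln(52.2/50)/(2π×15.2×1) = 4.509×10^-4 K/W
R_polyurethane foam = ln(102.2/52.2)/(2π×0.0232×1) = 4.609 K/W
R_outer film = 1/(h_o·2πr_oL) = 1/(11.1×2π×0.1022×1) = 0.1403 K/W
R_total = 4.75 K/W
Q = ΔT/R_total = 60/4.75

q′ ≈ 12.6 W/m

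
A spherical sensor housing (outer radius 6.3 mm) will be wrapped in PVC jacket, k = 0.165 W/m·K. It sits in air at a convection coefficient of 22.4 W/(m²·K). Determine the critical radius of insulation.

r_cr ≈ 14.7 mm

For a sphere r_cr = 2k/h = 2×0.165/22.4
r_cr = 14.7 mm; since the bare radius (6.3 mm) is below r_cr, adding a thin layer of insulation will *increase* heat loss.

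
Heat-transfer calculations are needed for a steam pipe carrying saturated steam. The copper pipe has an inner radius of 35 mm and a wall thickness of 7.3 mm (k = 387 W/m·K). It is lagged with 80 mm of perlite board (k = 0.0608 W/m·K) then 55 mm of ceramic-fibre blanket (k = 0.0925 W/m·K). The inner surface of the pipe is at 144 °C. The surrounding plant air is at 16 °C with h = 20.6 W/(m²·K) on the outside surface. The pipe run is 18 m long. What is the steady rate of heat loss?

Q ≈ 666 W

Per-layer cylindrical resistances, series-summed:
R_copper pipe wall = ln(42.3/35)/(2π×387×18) = 4.328×10^-6 K/W
R_perlite board = ln(122.3/42.3)/(2π×0.0608×18) = 0.1544 K/W
R_ceramic-fibre blanket = ln(177.3/122.3)/(2π×0.0925×18) = 0.0355 K/W
R_outer film = 1/(h_o·2πr_oL) = 1/(20.6×2π×0.1773×18) = 0.002421 K/W
R_total = 0.1923 K/W
Q = ΔT/R_total = 128/0.1923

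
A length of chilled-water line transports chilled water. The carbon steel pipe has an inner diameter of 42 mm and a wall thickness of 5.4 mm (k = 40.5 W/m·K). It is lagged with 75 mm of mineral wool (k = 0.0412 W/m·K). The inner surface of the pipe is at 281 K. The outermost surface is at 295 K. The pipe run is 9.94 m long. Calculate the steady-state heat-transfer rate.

Treating each annulus and film as a series resistance:
R_carbon steel pipe wall = ln(26.4/21)/(2π×40.5×9.94) = 9.047×10^-5 K/W
R_mineral wool = ln(101.4/26.4)/(2π×0.0412×9.94) = 0.523 K/W
R_total = 0.5231 K/W
Q = ΔT/R_total = 14/0.5231

Q ≈ 26.8 W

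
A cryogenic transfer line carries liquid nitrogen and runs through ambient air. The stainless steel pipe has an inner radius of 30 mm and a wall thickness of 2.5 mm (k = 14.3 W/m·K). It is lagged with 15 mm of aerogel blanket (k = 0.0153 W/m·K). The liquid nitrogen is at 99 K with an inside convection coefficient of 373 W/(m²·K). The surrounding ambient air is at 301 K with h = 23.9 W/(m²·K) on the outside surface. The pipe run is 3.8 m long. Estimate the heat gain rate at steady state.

Q ≈ 187 W

Treating each annulus and film as a series resistance:
R_inner film = 1/(h_i·2πr₁L) = 1/(373×2π×0.03×3.8) = 0.003743 K/W
R_stainless steel pipe wall = ln(32.5/30)/(2π×14.3×3.8) = 2.344×10^-4 K/W
R_aerogel blanket = ln(47.5/32.5)/(2π×0.0153×3.8) = 1.039 K/W
R_outer film = 1/(h_o·2πr_oL) = 1/(23.9×2π×0.0475×3.8) = 0.03689 K/W
R_total = 1.08 K/W
Q = ΔT/R_total = 202/1.08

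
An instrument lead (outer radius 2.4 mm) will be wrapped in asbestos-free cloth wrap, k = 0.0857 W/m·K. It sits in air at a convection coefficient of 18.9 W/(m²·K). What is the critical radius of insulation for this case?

r_cr ≈ 4.53 mm

For a cylinder r_cr = k/h = 0.0857/18.9
r_cr = 4.53 mm; since the bare radius (2.4 mm) is below r_cr, adding a thin layer of insulation will *increase* heat loss.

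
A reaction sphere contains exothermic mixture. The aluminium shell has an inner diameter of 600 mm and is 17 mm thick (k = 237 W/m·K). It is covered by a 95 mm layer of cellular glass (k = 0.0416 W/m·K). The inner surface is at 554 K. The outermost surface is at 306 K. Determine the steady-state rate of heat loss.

Q ≈ 178 W

Spherical conduction: R = (1/r_in − 1/r_out)/(4πk) per layer; series-sum.
R_aluminium shell = (1/0.3 − 1/0.317)/(4π×237) = 6.002×10^-5 K/W
R_cellular glass = (1/0.317 − 1/0.412)/(4π×0.0416) = 1.391 K/W
R_total = 1.391 K/W
Q = ΔT/R_total = 248/1.391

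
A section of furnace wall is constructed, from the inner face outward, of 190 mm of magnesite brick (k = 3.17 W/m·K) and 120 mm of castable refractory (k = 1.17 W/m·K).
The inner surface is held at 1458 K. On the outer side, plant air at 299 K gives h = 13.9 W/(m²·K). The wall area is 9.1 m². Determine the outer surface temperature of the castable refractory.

T ≈ 655 K

Series thermal resistances:
R_magnesite brick = L/(kA) = 0.19/(3.17×9.1) = 0.006586 K/W
R_castable refractory = L/(kA) = 0.12/(1.17×9.1) = 0.01127 K/W
R_outer film = 1/(h_o·A) = 1/(13.9×9.1) = 0.007906 K/W
R_total = 0.02576 K/W;  Q = ΔT/R_total = 1159/0.02576 = 44990 W
T_interface = T_inner − Q·ΣR(inner→interface) = 1458 − 45000×0.01786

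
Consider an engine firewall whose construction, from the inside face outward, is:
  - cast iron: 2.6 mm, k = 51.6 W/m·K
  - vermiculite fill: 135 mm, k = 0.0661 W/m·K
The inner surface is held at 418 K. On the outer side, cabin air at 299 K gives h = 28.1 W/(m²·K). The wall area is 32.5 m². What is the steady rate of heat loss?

Q ≈ 1860 W

Thermal resistances in series:
R_cast iron = L/(kA) = 0.0026/(51.6×32.5) = 1.55×10^-6 K/W
R_vermiculite fill = L/(kA) = 0.135/(0.0661×32.5) = 0.06284 K/W
R_outer film = 1/(h_o·A) = 1/(28.1×32.5) = 0.001095 K/W
R_total = 0.06394 K/W
Q = ΔT / R_total = 119 / 0.06394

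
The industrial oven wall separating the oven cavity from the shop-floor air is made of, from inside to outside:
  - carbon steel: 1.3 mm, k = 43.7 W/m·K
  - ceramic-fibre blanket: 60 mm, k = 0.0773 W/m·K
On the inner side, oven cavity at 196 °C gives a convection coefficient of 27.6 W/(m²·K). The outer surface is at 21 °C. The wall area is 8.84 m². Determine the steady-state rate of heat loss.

Thermal resistances in series:
R_inner film = 1/(h_i·A) = 1/(27.6×8.84) = 0.004099 K/W
R_carbon steel = L/(kA) = 0.0013/(43.7×8.84) = 3.365×10^-6 K/W
R_ceramic-fibre blanket = L/(kA) = 0.06/(0.0773×8.84) = 0.08781 K/W
R_total = 0.09191 K/W
Q = ΔT / R_total = 175 / 0.09191

Q ≈ 1900 W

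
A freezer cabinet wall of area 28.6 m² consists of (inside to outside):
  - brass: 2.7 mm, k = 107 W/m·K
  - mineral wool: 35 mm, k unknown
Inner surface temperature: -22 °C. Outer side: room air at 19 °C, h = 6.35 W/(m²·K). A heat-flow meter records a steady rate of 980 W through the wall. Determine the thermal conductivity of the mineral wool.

Thermal resistances in series:
R_brass = L/(kA) = 0.0027/(107×28.6) = 8.823×10^-7 K/W
R_outer film = 1/(h_o·A) = 1/(6.35×28.6) = 0.005506 K/W
Sum of known resistances R_other = 0.005507 K/W
Total R = ΔT/Q = 41/980 = 0.04184 K/W
R_mineral wool = R_total − R_other = 0.03633 K/W
k = L/(R·A) = 0.035/(0.03633×28.6)

k ≈ 0.0337 W/(m·K)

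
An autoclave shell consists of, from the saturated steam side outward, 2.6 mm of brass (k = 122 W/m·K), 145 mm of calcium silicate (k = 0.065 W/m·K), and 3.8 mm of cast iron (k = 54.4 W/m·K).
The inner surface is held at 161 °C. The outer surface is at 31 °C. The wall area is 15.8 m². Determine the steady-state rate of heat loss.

Q ≈ 921 W

Treating each layer as a thermal resistance in series:
R_brass = L/(kA) = 0.0026/(122×15.8) = 1.349×10^-6 K/W
R_calcium silicate = L/(kA) = 0.145/(0.065×15.8) = 0.1412 K/W
R_cast iron = L/(kA) = 0.0038/(54.4×15.8) = 4.421×10^-6 K/W
R_total = 0.1412 K/W
Q = ΔT / R_total = 130 / 0.1412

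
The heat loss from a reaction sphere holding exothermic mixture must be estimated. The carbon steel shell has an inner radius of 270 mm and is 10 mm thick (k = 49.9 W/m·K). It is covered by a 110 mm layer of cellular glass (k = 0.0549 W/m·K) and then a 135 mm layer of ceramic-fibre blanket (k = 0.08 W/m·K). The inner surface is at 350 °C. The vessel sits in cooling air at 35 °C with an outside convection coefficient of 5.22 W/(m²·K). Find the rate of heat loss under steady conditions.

Q ≈ 145 W

For a spherical shell R = (1/r₁ − 1/r₂)/(4πk); film R = 1/(h·4πr²). In series:
R_carbon steel shell = (1/0.27 − 1/0.28)/(4π×49.9) = 2.109×10^-4 K/W
R_cellular glass = (1/0.28 − 1/0.39)/(4π×0.0549) = 1.46 K/W
R_ceramic-fibre blanket = (1/0.39 − 1/0.525)/(4π×0.08) = 0.6559 K/W
R_outer film = 1/(h·4πr_o²) = 1/(5.22×4π×0.525²) = 0.05531 K/W
R_total = 2.171 K/W
Q = ΔT/R_total = 315/2.171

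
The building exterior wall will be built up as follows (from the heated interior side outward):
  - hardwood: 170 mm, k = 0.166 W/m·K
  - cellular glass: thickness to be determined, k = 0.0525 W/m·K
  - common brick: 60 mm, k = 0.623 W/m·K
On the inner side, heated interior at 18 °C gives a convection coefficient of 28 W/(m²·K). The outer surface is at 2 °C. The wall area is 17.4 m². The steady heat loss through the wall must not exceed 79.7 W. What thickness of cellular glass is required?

L ≈ 123 mm

Model the wall as resistances in series:
R_inner film = 1/(h_i·A) = 1/(28×17.4) = 0.002053 K/W
R_hardwood = L/(kA) = 0.17/(0.166×17.4) = 0.05886 K/W
R_common brick = L/(kA) = 0.06/(0.623×17.4) = 0.005535 K/W
Sum of the known resistances R_other = 0.06644 K/W
Required total resistance R_tot = ΔT/Q_allow = 16/79.7 = 0.2008 K/W
R_cellular glass = R_tot − R_other = 0.1343 K/W
L = R·k·A = 0.1343×0.0525×17.4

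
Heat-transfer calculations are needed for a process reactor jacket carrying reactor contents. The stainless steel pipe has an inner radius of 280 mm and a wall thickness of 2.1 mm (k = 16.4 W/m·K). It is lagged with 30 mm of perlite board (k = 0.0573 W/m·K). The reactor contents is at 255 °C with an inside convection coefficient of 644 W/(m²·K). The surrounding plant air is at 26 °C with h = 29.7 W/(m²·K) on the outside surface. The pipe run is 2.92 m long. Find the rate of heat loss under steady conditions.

Per-layer cylindrical resistances, series-summed:
R_inner film = 1/(h_i·2πr₁L) = 1/(644×2π×0.28×2.92) = 3.023×10^-4 K/W
R_stainless steel pipe wall = ln(282.1/280)/(2π×16.4×2.92) = 2.483×10^-5 K/W
R_perlite board = ln(312.1/282.1)/(2π×0.0573×2.92) = 0.09613 K/W
R_outer film = 1/(h_o·2πr_oL) = 1/(29.7×2π×0.3121×2.92) = 0.00588 K/W
R_total = 0.1023 K/W
Q = ΔT/R_total = 229/0.1023

Q ≈ 2240 W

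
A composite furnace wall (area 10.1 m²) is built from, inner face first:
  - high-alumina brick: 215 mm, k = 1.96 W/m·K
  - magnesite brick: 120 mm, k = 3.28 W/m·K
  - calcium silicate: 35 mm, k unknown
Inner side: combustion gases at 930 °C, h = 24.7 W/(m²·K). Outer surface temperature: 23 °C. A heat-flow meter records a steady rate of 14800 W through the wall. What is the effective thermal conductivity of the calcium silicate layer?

k ≈ 0.081 W/(m·K)

Series thermal resistances:
R_inner film = 1/(h_i·A) = 1/(24.7×10.1) = 0.004008 K/W
R_high-alumina brick = L/(kA) = 0.215/(1.96×10.1) = 0.01086 K/W
R_magnesite brick = L/(kA) = 0.12/(3.28×10.1) = 0.003622 K/W
Sum of known resistances R_other = 0.01849 K/W
Total R = ΔT/Q = 907/14800 = 0.06128 K/W
R_calcium silicate = R_total − R_other = 0.04279 K/W
k = L/(R·A) = 0.035/(0.04279×10.1)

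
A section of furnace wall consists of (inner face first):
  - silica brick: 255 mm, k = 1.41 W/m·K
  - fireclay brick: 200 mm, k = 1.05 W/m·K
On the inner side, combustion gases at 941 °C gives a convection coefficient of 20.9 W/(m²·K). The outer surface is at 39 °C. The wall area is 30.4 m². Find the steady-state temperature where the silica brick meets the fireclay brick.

Treating each layer as a thermal resistance in series:
R_inner film = 1/(h_i·A) = 1/(20.9×30.4) = 0.001574 K/W
R_silica brick = L/(kA) = 0.255/(1.41×30.4) = 0.005949 K/W
R_fireclay brick = L/(kA) = 0.2/(1.05×30.4) = 0.006266 K/W
R_total = 0.01379 K/W;  Q = ΔT/R_total = 902/0.01379 = 65420 W
T_interface = T_inner − Q·ΣR(inner→interface) = 941 − 65400×0.007523

T ≈ 449 °C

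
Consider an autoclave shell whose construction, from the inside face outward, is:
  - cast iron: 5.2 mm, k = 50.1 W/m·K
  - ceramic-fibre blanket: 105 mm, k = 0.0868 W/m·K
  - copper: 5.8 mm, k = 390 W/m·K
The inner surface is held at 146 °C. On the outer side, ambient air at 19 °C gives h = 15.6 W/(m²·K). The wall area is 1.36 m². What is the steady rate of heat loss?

Q ≈ 136 W

Using the resistance-network approach (series):
R_cast iron = L/(kA) = 0.0052/(50.1×1.36) = 7.632×10^-5 K/W
R_ceramic-fibre blanket = L/(kA) = 0.105/(0.0868×1.36) = 0.8895 K/W
R_copper = L/(kA) = 0.0058/(390×1.36) = 1.094×10^-5 K/W
R_outer film = 1/(h_o·A) = 1/(15.6×1.36) = 0.04713 K/W
R_total = 0.9367 K/W
Q = ΔT / R_total = 127 / 0.9367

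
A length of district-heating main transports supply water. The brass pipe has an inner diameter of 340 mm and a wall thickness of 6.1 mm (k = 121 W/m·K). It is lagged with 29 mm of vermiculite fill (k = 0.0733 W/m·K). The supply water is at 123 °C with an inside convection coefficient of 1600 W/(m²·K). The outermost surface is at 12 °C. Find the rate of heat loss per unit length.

q′ ≈ 335 W/m

For a radial system each layer contributes R = ln(r_out/r_in)/(2πkL); films add R = 1/(hA).
R_inner film = 1/(h_i·2πr₁L) = 1/(1600×2π×0.17×1) = 5.851×10^-4 K/W
R_brass pipe wall = ln(176.1/170)/(2π×121×1) = 4.637×10^-5 K/W
R_vermiculite fill = ln(205.1/176.1)/(2π×0.0733×1) = 0.331 K/W
R_total = 0.3316 K/W
Q = ΔT/R_total = 111/0.3316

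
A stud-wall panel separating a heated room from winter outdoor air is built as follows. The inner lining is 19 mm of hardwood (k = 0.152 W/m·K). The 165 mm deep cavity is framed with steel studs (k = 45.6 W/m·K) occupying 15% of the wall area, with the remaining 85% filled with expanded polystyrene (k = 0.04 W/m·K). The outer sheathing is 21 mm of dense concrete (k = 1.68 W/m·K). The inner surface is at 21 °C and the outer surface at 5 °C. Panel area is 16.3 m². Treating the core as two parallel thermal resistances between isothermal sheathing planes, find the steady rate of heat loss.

Q ≈ 1610 W

Sheathing layers in series; stud and cavity paths in parallel between them.
R_inner = 0.019/(0.152×16.3) = 0.007669 K/W
R_stud  = 0.165/(45.6×0.15×16.3) = 0.00148 K/W
R_cav   = 0.165/(0.04×0.85×16.3) = 0.2977 K/W
1/R_core = 1/R_stud + 1/R_cav → R_core = 0.001473 K/W
R_outer = 0.021/(1.68×16.3) = 7.669×10^-4 K/W
R_total = 0.009908 K/W
Q = ΔT/R_total = 16/0.009908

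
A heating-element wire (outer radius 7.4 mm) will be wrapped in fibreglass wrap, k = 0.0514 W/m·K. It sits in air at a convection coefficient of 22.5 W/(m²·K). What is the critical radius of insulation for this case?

For a cylinder r_cr = k/h = 0.0514/22.5
r_cr = 2.28 mm; since the bare radius (7.4 mm) is above r_cr, any added insulation will reduce heat loss.

r_cr ≈ 2.28 mm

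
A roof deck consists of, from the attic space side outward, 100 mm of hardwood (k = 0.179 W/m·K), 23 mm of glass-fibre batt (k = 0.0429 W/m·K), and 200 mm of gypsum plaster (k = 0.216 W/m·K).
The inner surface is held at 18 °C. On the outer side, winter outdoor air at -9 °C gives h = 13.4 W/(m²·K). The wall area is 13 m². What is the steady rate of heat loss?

Series thermal resistances:
R_hardwood = L/(kA) = 0.1/(0.179×13) = 0.04297 K/W
R_glass-fibre batt = L/(kA) = 0.023/(0.0429×13) = 0.04124 K/W
R_gypsum plaster = L/(kA) = 0.2/(0.216×13) = 0.07123 K/W
R_outer film = 1/(h_o·A) = 1/(13.4×13) = 0.005741 K/W
R_total = 0.1612 K/W
Q = ΔT / R_total = 27 / 0.1612

Q ≈ 168 W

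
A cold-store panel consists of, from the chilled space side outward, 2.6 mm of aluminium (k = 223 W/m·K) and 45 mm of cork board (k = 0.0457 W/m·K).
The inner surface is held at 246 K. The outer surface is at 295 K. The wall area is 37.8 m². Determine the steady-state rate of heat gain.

Q ≈ 1880 W

Thermal resistances in series:
R_aluminium = L/(kA) = 0.0026/(223×37.8) = 3.084×10^-7 K/W
R_cork board = L/(kA) = 0.045/(0.0457×37.8) = 0.02605 K/W
R_total = 0.02605 K/W
Q = ΔT / R_total = 49 / 0.02605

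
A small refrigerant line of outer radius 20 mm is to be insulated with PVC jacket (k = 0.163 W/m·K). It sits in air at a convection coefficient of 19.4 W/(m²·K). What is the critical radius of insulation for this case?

For a cylinder r_cr = k/h = 0.163/19.4
r_cr = 8.4 mm; since the bare radius (20 mm) is above r_cr, any added insulation will reduce heat loss.

r_cr ≈ 8.4 mm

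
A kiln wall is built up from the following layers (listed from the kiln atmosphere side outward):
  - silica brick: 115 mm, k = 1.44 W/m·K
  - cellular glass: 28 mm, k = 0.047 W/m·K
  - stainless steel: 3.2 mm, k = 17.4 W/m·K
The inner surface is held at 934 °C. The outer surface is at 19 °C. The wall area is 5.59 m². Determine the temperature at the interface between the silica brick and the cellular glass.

Series thermal resistances:
R_silica brick = L/(kA) = 0.115/(1.44×5.59) = 0.01429 K/W
R_cellular glass = L/(kA) = 0.028/(0.047×5.59) = 0.1066 K/W
R_stainless steel = L/(kA) = 0.0032/(17.4×5.59) = 3.29×10^-5 K/W
R_total = 0.1209 K/W;  Q = ΔT/R_total = 915/0.1209 = 7569 W
T_interface = T_inner − Q·ΣR(inner→interface) = 934 − 7570×0.01429

T ≈ 826 °C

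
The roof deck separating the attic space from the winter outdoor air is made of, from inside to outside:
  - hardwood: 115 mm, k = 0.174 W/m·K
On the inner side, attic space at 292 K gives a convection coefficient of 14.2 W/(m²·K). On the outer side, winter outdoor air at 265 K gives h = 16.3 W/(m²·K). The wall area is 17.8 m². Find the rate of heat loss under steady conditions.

Thermal resistances in series:
R_inner film = 1/(h_i·A) = 1/(14.2×17.8) = 0.003956 K/W
R_hardwood = L/(kA) = 0.115/(0.174×17.8) = 0.03713 K/W
R_outer film = 1/(h_o·A) = 1/(16.3×17.8) = 0.003447 K/W
R_total = 0.04453 K/W
Q = ΔT / R_total = 27 / 0.04453

Q ≈ 606 W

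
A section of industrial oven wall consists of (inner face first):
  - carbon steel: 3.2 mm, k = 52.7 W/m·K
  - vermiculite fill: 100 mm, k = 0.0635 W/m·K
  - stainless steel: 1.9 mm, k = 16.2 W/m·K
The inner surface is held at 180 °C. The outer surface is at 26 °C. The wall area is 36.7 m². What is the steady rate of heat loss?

Model the wall as resistances in series:
R_carbon steel = L/(kA) = 0.0032/(52.7×36.7) = 1.655×10^-6 K/W
R_vermiculite fill = L/(kA) = 0.1/(0.0635×36.7) = 0.04291 K/W
R_stainless steel = L/(kA) = 0.0019/(16.2×36.7) = 3.196×10^-6 K/W
R_total = 0.04292 K/W
Q = ΔT / R_total = 154 / 0.04292

Q ≈ 3590 W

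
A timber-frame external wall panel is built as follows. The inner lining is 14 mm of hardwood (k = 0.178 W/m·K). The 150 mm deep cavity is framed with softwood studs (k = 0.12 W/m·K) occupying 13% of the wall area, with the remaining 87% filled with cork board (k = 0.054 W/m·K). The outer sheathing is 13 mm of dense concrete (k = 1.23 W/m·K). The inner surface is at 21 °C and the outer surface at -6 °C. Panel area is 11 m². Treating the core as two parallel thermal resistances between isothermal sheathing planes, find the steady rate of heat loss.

Sheathing layers in series; stud and cavity paths in parallel between them.
R_inner = 0.014/(0.178×11) = 0.00715 K/W
R_stud  = 0.15/(0.12×0.13×11) = 0.8741 K/W
R_cav   = 0.15/(0.054×0.87×11) = 0.2903 K/W
1/R_core = 1/R_stud + 1/R_cav → R_core = 0.2179 K/W
R_outer = 0.013/(1.23×11) = 9.608×10^-4 K/W
R_total = 0.226 K/W
Q = ΔT/R_total = 27/0.226

Q ≈ 119 W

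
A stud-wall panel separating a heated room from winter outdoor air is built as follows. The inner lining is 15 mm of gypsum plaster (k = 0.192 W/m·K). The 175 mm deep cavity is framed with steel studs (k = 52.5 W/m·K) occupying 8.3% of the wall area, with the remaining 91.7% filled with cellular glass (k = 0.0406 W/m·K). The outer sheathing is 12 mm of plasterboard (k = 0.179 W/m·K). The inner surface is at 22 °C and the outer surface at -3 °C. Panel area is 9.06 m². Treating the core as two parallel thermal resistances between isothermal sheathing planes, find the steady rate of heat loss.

Sheathing layers in series; stud and cavity paths in parallel between them.
R_inner = 0.015/(0.192×9.06) = 0.008623 K/W
R_stud  = 0.175/(52.5×0.083×9.06) = 0.004433 K/W
R_cav   = 0.175/(0.0406×0.917×9.06) = 0.5188 K/W
1/R_core = 1/R_stud + 1/R_cav → R_core = 0.004395 K/W
R_outer = 0.012/(0.179×9.06) = 0.007399 K/W
R_total = 0.02042 K/W
Q = ΔT/R_total = 25/0.02042

Q ≈ 1220 W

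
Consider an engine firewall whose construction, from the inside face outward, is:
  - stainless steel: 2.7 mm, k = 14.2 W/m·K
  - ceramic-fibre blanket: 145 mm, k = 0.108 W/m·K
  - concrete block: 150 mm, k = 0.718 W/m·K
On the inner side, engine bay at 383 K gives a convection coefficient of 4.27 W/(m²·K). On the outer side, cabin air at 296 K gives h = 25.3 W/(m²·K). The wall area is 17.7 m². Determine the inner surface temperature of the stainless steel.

Treating each layer as a thermal resistance in series:
R_inner film = 1/(h_i·A) = 1/(4.27×17.7) = 0.01323 K/W
R_stainless steel = L/(kA) = 0.0027/(14.2×17.7) = 1.074×10^-5 K/W
R_ceramic-fibre blanket = L/(kA) = 0.145/(0.108×17.7) = 0.07585 K/W
R_concrete block = L/(kA) = 0.15/(0.718×17.7) = 0.0118 K/W
R_outer film = 1/(h_o·A) = 1/(25.3×17.7) = 0.002233 K/W
R_total = 0.1031 K/W;  Q = ΔT/R_total = 87/0.1031 = 843.6 W
T_interface = T_inner − Q·ΣR(inner→interface) = 383 − 844×0.01323

T ≈ 372 K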